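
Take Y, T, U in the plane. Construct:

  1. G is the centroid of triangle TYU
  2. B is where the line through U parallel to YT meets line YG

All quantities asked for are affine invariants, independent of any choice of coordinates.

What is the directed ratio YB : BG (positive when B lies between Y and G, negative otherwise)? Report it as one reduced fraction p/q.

Work in coordinates with Y = (0, 0), T = (1, 0), U = (0, 1).
1. G is the centroid of triangle TYU ⇒ G = (1/3, 1/3)
2. B is where the line through U parallel to YT meets line YG ⇒ B = (1, 1)
B = Y + t·(G−Y) with t = 3, so YB:BG = t:(1−t) = 3:-2

YB:BG = -3/2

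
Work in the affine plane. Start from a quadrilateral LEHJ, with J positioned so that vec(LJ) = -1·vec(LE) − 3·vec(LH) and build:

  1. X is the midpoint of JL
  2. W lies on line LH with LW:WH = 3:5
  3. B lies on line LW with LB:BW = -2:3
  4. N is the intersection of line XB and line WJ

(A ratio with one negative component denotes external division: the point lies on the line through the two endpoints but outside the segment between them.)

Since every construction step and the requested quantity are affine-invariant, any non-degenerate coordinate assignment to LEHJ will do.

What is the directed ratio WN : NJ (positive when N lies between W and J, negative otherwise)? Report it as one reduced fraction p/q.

WN:NJ = 3/2

Set L = (0, 0), E = (1, 0), H = (0, 1), J = (-1, -3); any affine frame gives the same invariant.
1. X is the midpoint of JL ⇒ X = (-1/2, -3/2)
2. W lies on line LH with LW:WH = 3:5 ⇒ W = (0, 3/8)
3. B lies on line LW with LB:BW = -2:3 ⇒ B = (0, -3/4)
4. N is the intersection of line XB and line WJ ⇒ N = (-3/5, -33/20)
N = W + t·(J−W) with t = 3/5, so WN:NJ = t:(1−t) = 3/5:2/5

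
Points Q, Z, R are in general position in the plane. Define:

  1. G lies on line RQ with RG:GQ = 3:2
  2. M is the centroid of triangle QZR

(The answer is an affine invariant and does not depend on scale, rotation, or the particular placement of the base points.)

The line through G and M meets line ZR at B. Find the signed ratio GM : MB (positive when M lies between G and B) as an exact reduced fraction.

Assign Q = (0, 0), Z = (1, 0), R = (0, 1) — the answer is frame-independent, so this choice is without loss of generality.
1. G lies on line RQ with RG:GQ = 3:2 ⇒ G = (0, 2/5)
2. M is the centroid of triangle QZR ⇒ M = (1/3, 1/3)
line GM meets ZR at B = (3/4, 1/4)
M = G + t·(B−G) with t = 4/9, so GM:MB = 4/9:5/9

GM:MB = 4/5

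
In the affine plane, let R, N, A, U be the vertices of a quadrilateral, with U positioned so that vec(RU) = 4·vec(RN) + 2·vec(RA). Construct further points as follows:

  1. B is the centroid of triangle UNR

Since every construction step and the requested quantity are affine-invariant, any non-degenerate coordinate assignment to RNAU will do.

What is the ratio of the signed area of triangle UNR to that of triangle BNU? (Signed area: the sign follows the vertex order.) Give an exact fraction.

[UNR]:[BNU] = -3

Work in coordinates with R = (0, 0), N = (1, 0), A = (0, 1), U = (4, 2).
1. B is the centroid of triangle UNR ⇒ B = (5/3, 2/3)
2·[UNR] = -2, 2·[BNU] = 2/3
[UNR]:[BNU] = -2:2/3 = -3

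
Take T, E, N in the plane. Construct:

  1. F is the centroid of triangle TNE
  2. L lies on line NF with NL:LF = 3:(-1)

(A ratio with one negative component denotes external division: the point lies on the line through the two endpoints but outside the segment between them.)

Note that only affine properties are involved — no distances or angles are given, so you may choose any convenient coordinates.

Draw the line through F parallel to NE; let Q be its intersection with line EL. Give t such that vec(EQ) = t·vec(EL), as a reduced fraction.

t = 2/3

Assign T = (0, 0), E = (1, 0), N = (0, 1) — the answer is frame-independent, so this choice is without loss of generality.
1. F is the centroid of triangle TNE ⇒ F = (1/3, 1/3)
2. L lies on line NF with NL:LF = 3:(-1) ⇒ L = (1/2, 0)
through F parallel to NE: direction (1, -1); meets EL at Q = (2/3, 0)
Q = E + t·(L−E) with t = 2/3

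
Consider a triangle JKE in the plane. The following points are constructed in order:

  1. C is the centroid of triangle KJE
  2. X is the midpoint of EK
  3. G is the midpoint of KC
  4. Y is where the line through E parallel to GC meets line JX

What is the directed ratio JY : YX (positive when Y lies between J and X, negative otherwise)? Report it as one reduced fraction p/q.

Work in coordinates with J = (0, 0), K = (1, 0), E = (0, 1).
1. C is the centroid of triangle KJE ⇒ C = (1/3, 1/3)
2. X is the midpoint of EK ⇒ X = (1/2, 1/2)
3. G is the midpoint of KC ⇒ G = (2/3, 1/6)
4. Y is where the line through E parallel to GC meets line JX ⇒ Y = (2/3, 2/3)
Y = J + t·(X−J) with t = 4/3, so JY:YX = t:(1−t) = 4/3:-1/3

JY:YX = -4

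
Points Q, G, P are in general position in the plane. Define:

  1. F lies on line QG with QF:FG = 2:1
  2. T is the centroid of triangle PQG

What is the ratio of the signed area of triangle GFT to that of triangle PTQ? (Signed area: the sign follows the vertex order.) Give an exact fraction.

Assign Q = (0, 0), G = (1, 0), P = (0, 1) — the answer is frame-independent, so this choice is without loss of generality.
1. F lies on line QG with QF:FG = 2:1 ⇒ F = (2/3, 0)
2. T is the centroid of triangle PQG ⇒ T = (1/3, 1/3)
2·[GFT] = -1/9, 2·[PTQ] = -1/3
[GFT]:[PTQ] = -1/9:-1/3 = 1/3

[GFT]:[PTQ] = 1/3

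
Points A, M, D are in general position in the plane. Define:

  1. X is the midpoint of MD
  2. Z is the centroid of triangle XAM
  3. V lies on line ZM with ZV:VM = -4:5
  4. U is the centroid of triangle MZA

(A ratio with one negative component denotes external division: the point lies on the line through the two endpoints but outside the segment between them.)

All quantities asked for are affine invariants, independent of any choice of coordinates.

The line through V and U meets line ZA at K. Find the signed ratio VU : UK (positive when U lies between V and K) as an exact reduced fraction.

VU:UK = -13

Work in coordinates with A = (0, 0), M = (1, 0), D = (0, 1).
1. X is the midpoint of MD ⇒ X = (1/2, 1/2)
2. Z is the centroid of triangle XAM ⇒ Z = (1/2, 1/6)
3. V lies on line ZM with ZV:VM = -4:5 ⇒ V = (-3/2, 5/6)
4. U is the centroid of triangle MZA ⇒ U = (1/2, 1/18)
line VU meets ZA at K = (9/26, 3/26)
U = V + t·(K−V) with t = 13/12, so VU:UK = 13/12:-1/12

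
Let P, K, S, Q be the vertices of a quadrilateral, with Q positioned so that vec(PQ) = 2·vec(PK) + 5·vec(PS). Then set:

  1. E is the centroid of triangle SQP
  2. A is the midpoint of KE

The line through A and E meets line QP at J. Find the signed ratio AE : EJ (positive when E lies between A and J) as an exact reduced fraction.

Set P = (0, 0), K = (1, 0), S = (0, 1), Q = (2, 5); any affine frame gives the same invariant.
1. E is the centroid of triangle SQP ⇒ E = (2/3, 2)
2. A is the midpoint of KE ⇒ A = (5/6, 1)
line AE meets QP at J = (12/17, 30/17)
E = A + t·(J−A) with t = 17/13, so AE:EJ = 17/13:-4/13

AE:EJ = -17/4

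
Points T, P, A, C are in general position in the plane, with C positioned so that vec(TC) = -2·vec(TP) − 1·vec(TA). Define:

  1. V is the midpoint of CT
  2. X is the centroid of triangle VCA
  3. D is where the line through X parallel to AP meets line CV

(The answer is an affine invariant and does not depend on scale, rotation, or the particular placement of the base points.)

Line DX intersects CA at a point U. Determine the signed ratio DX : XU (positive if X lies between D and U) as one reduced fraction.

Work in coordinates with T = (0, 0), P = (1, 0), A = (0, 1), C = (-2, -1).
1. V is the midpoint of CT ⇒ V = (-1, -1/2)
2. X is the centroid of triangle VCA ⇒ X = (-1, -1/6)
3. D is where the line through X parallel to AP meets line CV ⇒ D = (-7/9, -7/18)
line DX meets CA at U = (-13/12, -1/12)
X = D + t·(U−D) with t = 8/11, so DX:XU = 8/11:3/11

DX:XU = 8/3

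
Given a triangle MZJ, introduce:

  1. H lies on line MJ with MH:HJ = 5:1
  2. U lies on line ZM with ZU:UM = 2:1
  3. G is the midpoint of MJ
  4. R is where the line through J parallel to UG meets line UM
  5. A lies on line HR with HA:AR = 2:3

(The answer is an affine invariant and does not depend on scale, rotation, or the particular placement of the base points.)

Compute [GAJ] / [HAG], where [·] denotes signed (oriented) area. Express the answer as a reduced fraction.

[GAJ]:[HAG] = -3/2

Choose coordinates M = (0, 0), Z = (1, 0), J = (0, 1).
1. H lies on line MJ with MH:HJ = 5:1 ⇒ H = (0, 5/6)
2. U lies on line ZM with ZU:UM = 2:1 ⇒ U = (1/3, 0)
3. G is the midpoint of MJ ⇒ G = (0, 1/2)
4. R is where the line through J parallel to UG meets line UM ⇒ R = (2/3, 0)
5. A lies on line HR with HA:AR = 2:3 ⇒ A = (4/15, 1/2)
2·[GAJ] = 2/15, 2·[HAG] = -4/45
[GAJ]:[HAG] = 2/15:-4/45 = -3/2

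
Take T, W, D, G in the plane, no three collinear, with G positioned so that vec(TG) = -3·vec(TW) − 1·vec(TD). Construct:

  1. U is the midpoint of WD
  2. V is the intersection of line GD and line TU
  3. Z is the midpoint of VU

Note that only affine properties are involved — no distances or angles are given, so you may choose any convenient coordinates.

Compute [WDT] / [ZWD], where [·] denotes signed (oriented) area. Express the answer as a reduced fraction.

[WDT]:[ZWD] = -2/5

Assign T = (0, 0), W = (1, 0), D = (0, 1), G = (-3, -1) — the answer is frame-independent, so this choice is without loss of generality.
1. U is the midpoint of WD ⇒ U = (1/2, 1/2)
2. V is the intersection of line GD and line TU ⇒ V = (3, 3)
3. Z is the midpoint of VU ⇒ Z = (7/4, 7/4)
2·[WDT] = 1, 2·[ZWD] = -5/2
[WDT]:[ZWD] = 1:-5/2 = -2/5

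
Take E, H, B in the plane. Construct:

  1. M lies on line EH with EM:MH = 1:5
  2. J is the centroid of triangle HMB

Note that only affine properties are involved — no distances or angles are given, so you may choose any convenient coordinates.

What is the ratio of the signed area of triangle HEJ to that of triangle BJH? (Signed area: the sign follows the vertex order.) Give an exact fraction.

[HEJ]:[BJH] = -6/5

Choose coordinates E = (0, 0), H = (1, 0), B = (0, 1).
1. M lies on line EH with EM:MH = 1:5 ⇒ M = (1/6, 0)
2. J is the centroid of triangle HMB ⇒ J = (7/18, 1/3)
2·[HEJ] = -1/3, 2·[BJH] = 5/18
[HEJ]:[BJH] = -1/3:5/18 = -6/5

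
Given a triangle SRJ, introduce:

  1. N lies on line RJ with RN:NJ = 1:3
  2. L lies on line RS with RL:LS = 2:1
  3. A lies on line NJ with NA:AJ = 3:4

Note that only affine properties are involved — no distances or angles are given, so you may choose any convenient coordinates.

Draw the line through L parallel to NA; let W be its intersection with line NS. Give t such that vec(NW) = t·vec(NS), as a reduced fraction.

t = 2/3

Assign S = (0, 0), R = (1, 0), J = (0, 1) — the answer is frame-independent, so this choice is without loss of generality.
1. N lies on line RJ with RN:NJ = 1:3 ⇒ N = (3/4, 1/4)
2. L lies on line RS with RL:LS = 2:1 ⇒ L = (1/3, 0)
3. A lies on line NJ with NA:AJ = 3:4 ⇒ A = (3/7, 4/7)
through L parallel to NA: direction (-9/28, 9/28); meets NS at W = (1/4, 1/12)
W = N + t·(S−N) with t = 2/3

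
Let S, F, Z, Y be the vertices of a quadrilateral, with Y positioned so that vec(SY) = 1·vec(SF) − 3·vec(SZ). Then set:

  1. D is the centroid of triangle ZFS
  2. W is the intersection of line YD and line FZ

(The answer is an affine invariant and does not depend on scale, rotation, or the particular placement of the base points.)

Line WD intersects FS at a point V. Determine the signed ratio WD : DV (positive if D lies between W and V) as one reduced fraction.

WD:DV = 5/4

Assign S = (0, 0), F = (1, 0), Z = (0, 1), Y = (1, -3) — the answer is frame-independent, so this choice is without loss of generality.
1. D is the centroid of triangle ZFS ⇒ D = (1/3, 1/3)
2. W is the intersection of line YD and line FZ ⇒ W = (1/4, 3/4)
line WD meets FS at V = (2/5, 0)
D = W + t·(V−W) with t = 5/9, so WD:DV = 5/9:4/9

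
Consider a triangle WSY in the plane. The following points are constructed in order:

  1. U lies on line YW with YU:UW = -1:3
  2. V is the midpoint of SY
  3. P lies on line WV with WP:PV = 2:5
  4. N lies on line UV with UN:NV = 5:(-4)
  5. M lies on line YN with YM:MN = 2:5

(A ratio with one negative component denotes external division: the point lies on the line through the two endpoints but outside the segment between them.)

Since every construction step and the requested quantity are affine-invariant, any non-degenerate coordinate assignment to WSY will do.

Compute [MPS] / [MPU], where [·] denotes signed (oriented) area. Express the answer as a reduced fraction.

Assign W = (0, 0), S = (1, 0), Y = (0, 1) — the answer is frame-independent, so this choice is without loss of generality.
1. U lies on line YW with YU:UW = -1:3 ⇒ U = (0, 3/2)
2. V is the midpoint of SY ⇒ V = (1/2, 1/2)
3. P lies on line WV with WP:PV = 2:5 ⇒ P = (1/7, 1/7)
4. N lies on line UV with UN:NV = 5:(-4) ⇒ N = (5/2, -7/2)
5. M lies on line YN with YM:MN = 2:5 ⇒ M = (5/7, -2/7)
2·[MPS] = -2/7, 2·[MPU] = -5/7
[MPS]:[MPU] = -2/7:-5/7 = 2/5

[MPS]:[MPU] = 2/5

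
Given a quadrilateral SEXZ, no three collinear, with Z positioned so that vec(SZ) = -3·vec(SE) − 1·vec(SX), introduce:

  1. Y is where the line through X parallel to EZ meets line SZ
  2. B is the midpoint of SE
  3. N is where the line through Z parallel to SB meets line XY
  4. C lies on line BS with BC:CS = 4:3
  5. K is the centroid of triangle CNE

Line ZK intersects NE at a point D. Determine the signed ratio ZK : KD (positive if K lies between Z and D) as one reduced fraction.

Work in coordinates with S = (0, 0), E = (1, 0), X = (0, 1), Z = (-3, -1).
1. Y is where the line through X parallel to EZ meets line SZ ⇒ Y = (12, 4)
2. B is the midpoint of SE ⇒ B = (1/2, 0)
3. N is where the line through Z parallel to SB meets line XY ⇒ N = (-8, -1)
4. C lies on line BS with BC:CS = 4:3 ⇒ C = (3/14, 0)
5. K is the centroid of triangle CNE ⇒ K = (-95/42, -1/3)
line ZK meets NE at D = (-508/221, -81/221)
K = Z + t·(D−Z) with t = 221/210, so ZK:KD = 221/210:-11/210

ZK:KD = -221/11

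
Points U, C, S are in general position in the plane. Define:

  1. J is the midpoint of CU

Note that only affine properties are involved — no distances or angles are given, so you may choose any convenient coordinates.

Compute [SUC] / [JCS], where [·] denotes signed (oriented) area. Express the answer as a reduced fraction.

Assign U = (0, 0), C = (1, 0), S = (0, 1) — the answer is frame-independent, so this choice is without loss of generality.
1. J is the midpoint of CU ⇒ J = (1/2, 0)
2·[SUC] = 1, 2·[JCS] = 1/2
[SUC]:[JCS] = 1:1/2 = 2

[SUC]:[JCS] = 2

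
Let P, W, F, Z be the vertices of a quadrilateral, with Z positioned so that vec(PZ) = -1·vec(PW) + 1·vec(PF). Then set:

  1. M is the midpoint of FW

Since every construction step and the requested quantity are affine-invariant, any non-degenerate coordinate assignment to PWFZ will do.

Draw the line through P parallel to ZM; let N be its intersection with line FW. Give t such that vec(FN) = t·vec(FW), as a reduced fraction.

t = 3/2

Set P = (0, 0), W = (1, 0), F = (0, 1), Z = (-1, 1); any affine frame gives the same invariant.
1. M is the midpoint of FW ⇒ M = (1/2, 1/2)
through P parallel to ZM: direction (3/2, -1/2); meets FW at N = (3/2, -1/2)
N = F + t·(W−F) with t = 3/2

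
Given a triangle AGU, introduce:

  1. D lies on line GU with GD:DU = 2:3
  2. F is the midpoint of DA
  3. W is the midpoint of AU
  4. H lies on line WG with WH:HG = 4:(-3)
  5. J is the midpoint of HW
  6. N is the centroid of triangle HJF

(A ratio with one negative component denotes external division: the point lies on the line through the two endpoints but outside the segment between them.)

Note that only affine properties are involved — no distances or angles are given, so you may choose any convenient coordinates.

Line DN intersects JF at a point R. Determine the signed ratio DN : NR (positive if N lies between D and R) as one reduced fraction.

DN:NR = -13/2

Work in coordinates with A = (0, 0), G = (1, 0), U = (0, 1).
1. D lies on line GU with GD:DU = 2:3 ⇒ D = (3/5, 2/5)
2. F is the midpoint of DA ⇒ F = (3/10, 1/5)
3. W is the midpoint of AU ⇒ W = (0, 1/2)
4. H lies on line WG with WH:HG = 4:(-3) ⇒ H = (4, -3/2)
5. J is the midpoint of HW ⇒ J = (2, -1/2)
6. N is the centroid of triangle HJF ⇒ N = (21/10, -3/5)
line DN meets JF at R = (243/130, -29/65)
N = D + t·(R−D) with t = 13/11, so DN:NR = 13/11:-2/11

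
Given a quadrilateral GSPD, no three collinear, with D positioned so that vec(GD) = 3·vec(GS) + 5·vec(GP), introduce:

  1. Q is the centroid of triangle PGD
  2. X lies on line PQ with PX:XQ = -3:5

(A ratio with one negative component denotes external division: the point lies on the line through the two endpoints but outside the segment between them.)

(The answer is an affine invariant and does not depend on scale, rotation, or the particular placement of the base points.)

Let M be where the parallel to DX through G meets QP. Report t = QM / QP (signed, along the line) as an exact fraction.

t = -7/2

Set G = (0, 0), S = (1, 0), P = (0, 1), D = (3, 5); any affine frame gives the same invariant.
1. Q is the centroid of triangle PGD ⇒ Q = (1, 2)
2. X lies on line PQ with PX:XQ = -3:5 ⇒ X = (-3/2, -1/2)
through G parallel to DX: direction (-9/2, -11/2); meets QP at M = (9/2, 11/2)
M = Q + t·(P−Q) with t = -7/2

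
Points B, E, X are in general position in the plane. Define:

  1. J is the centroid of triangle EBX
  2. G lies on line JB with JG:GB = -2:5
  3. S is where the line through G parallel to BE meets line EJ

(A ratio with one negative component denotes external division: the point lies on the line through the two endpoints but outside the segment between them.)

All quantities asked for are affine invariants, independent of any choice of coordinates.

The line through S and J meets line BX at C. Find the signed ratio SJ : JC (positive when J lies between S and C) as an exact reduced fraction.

SJ:JC = -4/3

Work in coordinates with B = (0, 0), E = (1, 0), X = (0, 1).
1. J is the centroid of triangle EBX ⇒ J = (1/3, 1/3)
2. G lies on line JB with JG:GB = -2:5 ⇒ G = (5/9, 5/9)
3. S is where the line through G parallel to BE meets line EJ ⇒ S = (-1/9, 5/9)
line SJ meets BX at C = (0, 1/2)
J = S + t·(C−S) with t = 4, so SJ:JC = 4:-3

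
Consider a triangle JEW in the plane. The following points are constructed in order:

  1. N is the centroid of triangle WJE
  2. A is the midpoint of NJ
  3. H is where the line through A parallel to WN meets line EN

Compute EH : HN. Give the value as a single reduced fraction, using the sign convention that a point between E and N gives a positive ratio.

EH:HN = -3

Choose coordinates J = (0, 0), E = (1, 0), W = (0, 1).
1. N is the centroid of triangle WJE ⇒ N = (1/3, 1/3)
2. A is the midpoint of NJ ⇒ A = (1/6, 1/6)
3. H is where the line through A parallel to WN meets line EN ⇒ H = (0, 1/2)
H = E + t·(N−E) with t = 3/2, so EH:HN = t:(1−t) = 3/2:-1/2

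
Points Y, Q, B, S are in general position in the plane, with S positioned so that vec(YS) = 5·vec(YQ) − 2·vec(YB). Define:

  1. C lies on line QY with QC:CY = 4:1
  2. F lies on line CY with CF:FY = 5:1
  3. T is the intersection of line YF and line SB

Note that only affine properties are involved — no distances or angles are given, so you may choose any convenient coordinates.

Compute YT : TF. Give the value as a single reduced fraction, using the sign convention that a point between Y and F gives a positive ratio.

YT:TF = -50/49

Work in coordinates with Y = (0, 0), Q = (1, 0), B = (0, 1), S = (5, -2).
1. C lies on line QY with QC:CY = 4:1 ⇒ C = (1/5, 0)
2. F lies on line CY with CF:FY = 5:1 ⇒ F = (1/30, 0)
3. T is the intersection of line YF and line SB ⇒ T = (5/3, 0)
T = Y + t·(F−Y) with t = 50, so YT:TF = t:(1−t) = 50:-49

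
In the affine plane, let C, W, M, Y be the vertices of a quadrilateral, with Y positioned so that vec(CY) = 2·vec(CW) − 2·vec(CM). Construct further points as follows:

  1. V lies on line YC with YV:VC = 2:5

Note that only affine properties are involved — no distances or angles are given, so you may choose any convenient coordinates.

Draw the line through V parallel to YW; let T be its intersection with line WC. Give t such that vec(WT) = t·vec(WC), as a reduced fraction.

t = 2/7

Choose coordinates C = (0, 0), W = (1, 0), M = (0, 1), Y = (2, -2).
1. V lies on line YC with YV:VC = 2:5 ⇒ V = (10/7, -10/7)
through V parallel to YW: direction (-1, 2); meets WC at T = (5/7, 0)
T = W + t·(C−W) with t = 2/7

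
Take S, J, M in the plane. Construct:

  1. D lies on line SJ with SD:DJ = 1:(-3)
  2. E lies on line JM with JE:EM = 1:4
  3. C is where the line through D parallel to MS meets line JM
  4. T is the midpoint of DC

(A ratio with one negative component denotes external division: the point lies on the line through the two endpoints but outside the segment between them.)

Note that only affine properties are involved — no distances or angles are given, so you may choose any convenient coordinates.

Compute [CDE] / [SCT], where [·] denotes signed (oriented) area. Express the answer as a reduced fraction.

Work in coordinates with S = (0, 0), J = (1, 0), M = (0, 1).
1. D lies on line SJ with SD:DJ = 1:(-3) ⇒ D = (-1/2, 0)
2. E lies on line JM with JE:EM = 1:4 ⇒ E = (4/5, 1/5)
3. C is where the line through D parallel to MS meets line JM ⇒ C = (-1/2, 3/2)
4. T is the midpoint of DC ⇒ T = (-1/2, 3/4)
2·[CDE] = 39/20, 2·[SCT] = 3/8
[CDE]:[SCT] = 39/20:3/8 = 26/5

[CDE]:[SCT] = 26/5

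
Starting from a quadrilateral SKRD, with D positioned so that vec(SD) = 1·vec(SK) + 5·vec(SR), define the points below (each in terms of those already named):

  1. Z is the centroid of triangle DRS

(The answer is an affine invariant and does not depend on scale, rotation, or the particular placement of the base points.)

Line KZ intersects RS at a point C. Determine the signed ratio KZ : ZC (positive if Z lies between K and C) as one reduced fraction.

KZ:ZC = 2

Assign S = (0, 0), K = (1, 0), R = (0, 1), D = (1, 5) — the answer is frame-independent, so this choice is without loss of generality.
1. Z is the centroid of triangle DRS ⇒ Z = (1/3, 2)
line KZ meets RS at C = (0, 3)
Z = K + t·(C−K) with t = 2/3, so KZ:ZC = 2/3:1/3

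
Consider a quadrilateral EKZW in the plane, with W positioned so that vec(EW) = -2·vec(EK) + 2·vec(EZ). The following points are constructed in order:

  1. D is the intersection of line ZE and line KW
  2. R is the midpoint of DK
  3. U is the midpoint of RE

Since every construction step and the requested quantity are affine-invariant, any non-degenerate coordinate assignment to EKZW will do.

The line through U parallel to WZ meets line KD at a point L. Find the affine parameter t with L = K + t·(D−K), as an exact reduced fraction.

t = -5/4

Choose coordinates E = (0, 0), K = (1, 0), Z = (0, 1), W = (-2, 2).
1. D is the intersection of line ZE and line KW ⇒ D = (0, 2/3)
2. R is the midpoint of DK ⇒ R = (1/2, 1/3)
3. U is the midpoint of RE ⇒ U = (1/4, 1/6)
through U parallel to WZ: direction (2, -1); meets KD at L = (9/4, -5/6)
L = K + t·(D−K) with t = -5/4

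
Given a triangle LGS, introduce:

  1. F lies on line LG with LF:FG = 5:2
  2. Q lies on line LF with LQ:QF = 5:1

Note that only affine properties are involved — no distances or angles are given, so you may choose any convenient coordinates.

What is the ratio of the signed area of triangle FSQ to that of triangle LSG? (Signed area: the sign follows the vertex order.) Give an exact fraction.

[FSQ]:[LSG] = -5/42

Choose coordinates L = (0, 0), G = (1, 0), S = (0, 1).
1. F lies on line LG with LF:FG = 5:2 ⇒ F = (5/7, 0)
2. Q lies on line LF with LQ:QF = 5:1 ⇒ Q = (25/42, 0)
2·[FSQ] = 5/42, 2·[LSG] = -1
[FSQ]:[LSG] = 5/42:-1 = -5/42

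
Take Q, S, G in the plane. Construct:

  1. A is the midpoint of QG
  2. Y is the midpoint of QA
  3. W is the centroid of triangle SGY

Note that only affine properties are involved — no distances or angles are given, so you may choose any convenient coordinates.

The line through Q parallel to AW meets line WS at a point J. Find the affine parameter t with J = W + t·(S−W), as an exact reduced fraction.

Set Q = (0, 0), S = (1, 0), G = (0, 1); any affine frame gives the same invariant.
1. A is the midpoint of QG ⇒ A = (0, 1/2)
2. Y is the midpoint of QA ⇒ Y = (0, 1/4)
3. W is the centroid of triangle SGY ⇒ W = (1/3, 5/12)
through Q parallel to AW: direction (1/3, -1/12); meets WS at J = (5/3, -5/12)
J = W + t·(S−W) with t = 2

t = 2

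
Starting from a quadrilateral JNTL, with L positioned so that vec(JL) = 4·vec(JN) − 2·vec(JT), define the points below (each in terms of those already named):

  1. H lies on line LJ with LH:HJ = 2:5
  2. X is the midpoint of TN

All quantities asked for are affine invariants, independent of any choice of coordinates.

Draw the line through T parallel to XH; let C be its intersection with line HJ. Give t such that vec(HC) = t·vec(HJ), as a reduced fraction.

t = -1/10

Choose coordinates J = (0, 0), N = (1, 0), T = (0, 1), L = (4, -2).
1. H lies on line LJ with LH:HJ = 2:5 ⇒ H = (20/7, -10/7)
2. X is the midpoint of TN ⇒ X = (1/2, 1/2)
through T parallel to XH: direction (33/14, -27/14); meets HJ at C = (22/7, -11/7)
C = H + t·(J−H) with t = -1/10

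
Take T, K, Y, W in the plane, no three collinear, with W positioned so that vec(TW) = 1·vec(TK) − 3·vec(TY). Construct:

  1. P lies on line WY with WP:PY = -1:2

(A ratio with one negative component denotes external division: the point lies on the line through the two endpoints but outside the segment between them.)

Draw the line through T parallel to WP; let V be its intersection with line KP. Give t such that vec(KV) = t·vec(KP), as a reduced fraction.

Work in coordinates with T = (0, 0), K = (1, 0), Y = (0, 1), W = (1, -3).
1. P lies on line WY with WP:PY = -1:2 ⇒ P = (2, -7)
through T parallel to WP: direction (1, -4); meets KP at V = (7/3, -28/3)
V = K + t·(P−K) with t = 4/3

t = 4/3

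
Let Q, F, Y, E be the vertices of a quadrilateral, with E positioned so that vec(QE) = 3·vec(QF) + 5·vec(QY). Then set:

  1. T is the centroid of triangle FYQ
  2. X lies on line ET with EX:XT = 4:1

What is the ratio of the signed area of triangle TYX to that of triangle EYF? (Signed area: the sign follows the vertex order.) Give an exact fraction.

[TYX]:[EYF] = -2/21

Work in coordinates with Q = (0, 0), F = (1, 0), Y = (0, 1), E = (3, 5).
1. T is the centroid of triangle FYQ ⇒ T = (1/3, 1/3)
2. X lies on line ET with EX:XT = 4:1 ⇒ X = (13/15, 19/15)
2·[TYX] = -2/3, 2·[EYF] = 7
[TYX]:[EYF] = -2/3:7 = -2/21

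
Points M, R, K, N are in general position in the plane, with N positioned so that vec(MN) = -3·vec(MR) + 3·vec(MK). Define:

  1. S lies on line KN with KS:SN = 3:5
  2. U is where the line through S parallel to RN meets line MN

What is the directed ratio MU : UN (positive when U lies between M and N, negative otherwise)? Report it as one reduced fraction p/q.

Work in coordinates with M = (0, 0), R = (1, 0), K = (0, 1), N = (-3, 3).
1. S lies on line KN with KS:SN = 3:5 ⇒ S = (-9/8, 7/4)
2. U is where the line through S parallel to RN meets line MN ⇒ U = (-29/8, 29/8)
U = M + t·(N−M) with t = 29/24, so MU:UN = t:(1−t) = 29/24:-5/24

MU:UN = -29/5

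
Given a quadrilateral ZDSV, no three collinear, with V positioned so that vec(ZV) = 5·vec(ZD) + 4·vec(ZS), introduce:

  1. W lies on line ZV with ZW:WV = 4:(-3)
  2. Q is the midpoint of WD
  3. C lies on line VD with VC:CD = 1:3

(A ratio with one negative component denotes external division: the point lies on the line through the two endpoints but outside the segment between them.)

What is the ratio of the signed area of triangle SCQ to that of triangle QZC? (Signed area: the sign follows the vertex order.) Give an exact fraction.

[SCQ]:[QZC] = 14

Work in coordinates with Z = (0, 0), D = (1, 0), S = (0, 1), V = (5, 4).
1. W lies on line ZV with ZW:WV = 4:(-3) ⇒ W = (20, 16)
2. Q is the midpoint of WD ⇒ Q = (21/2, 8)
3. C lies on line VD with VC:CD = 1:3 ⇒ C = (4, 3)
2·[SCQ] = 7, 2·[QZC] = 1/2
[SCQ]:[QZC] = 7:1/2 = 14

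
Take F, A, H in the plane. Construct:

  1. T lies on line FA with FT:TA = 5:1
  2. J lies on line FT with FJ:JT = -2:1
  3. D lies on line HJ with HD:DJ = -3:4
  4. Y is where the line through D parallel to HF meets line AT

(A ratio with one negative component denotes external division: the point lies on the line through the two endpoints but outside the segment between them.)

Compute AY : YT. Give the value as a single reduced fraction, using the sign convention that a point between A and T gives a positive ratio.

Assign F = (0, 0), A = (1, 0), H = (0, 1) — the answer is frame-independent, so this choice is without loss of generality.
1. T lies on line FA with FT:TA = 5:1 ⇒ T = (5/6, 0)
2. J lies on line FT with FJ:JT = -2:1 ⇒ J = (5/3, 0)
3. D lies on line HJ with HD:DJ = -3:4 ⇒ D = (-5, 4)
4. Y is where the line through D parallel to HF meets line AT ⇒ Y = (-5, 0)
Y = A + t·(T−A) with t = 36, so AY:YT = t:(1−t) = 36:-35

AY:YT = -36/35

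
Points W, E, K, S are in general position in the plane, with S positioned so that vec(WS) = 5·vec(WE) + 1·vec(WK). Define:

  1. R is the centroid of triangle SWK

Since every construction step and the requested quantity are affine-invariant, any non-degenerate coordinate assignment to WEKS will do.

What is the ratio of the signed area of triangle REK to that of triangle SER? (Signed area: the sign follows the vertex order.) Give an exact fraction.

Assign W = (0, 0), E = (1, 0), K = (0, 1), S = (5, 1) — the answer is frame-independent, so this choice is without loss of generality.
1. R is the centroid of triangle SWK ⇒ R = (5/3, 2/3)
2·[REK] = -4/3, 2·[SER] = -2
[REK]:[SER] = -4/3:-2 = 2/3

[REK]:[SER] = 2/3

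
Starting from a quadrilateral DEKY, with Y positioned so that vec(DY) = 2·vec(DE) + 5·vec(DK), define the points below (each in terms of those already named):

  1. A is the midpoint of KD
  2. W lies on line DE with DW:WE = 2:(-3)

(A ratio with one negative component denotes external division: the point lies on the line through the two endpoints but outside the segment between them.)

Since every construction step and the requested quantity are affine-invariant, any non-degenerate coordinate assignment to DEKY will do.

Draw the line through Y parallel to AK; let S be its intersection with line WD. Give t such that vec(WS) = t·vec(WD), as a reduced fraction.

t = 2

Choose coordinates D = (0, 0), E = (1, 0), K = (0, 1), Y = (2, 5).
1. A is the midpoint of KD ⇒ A = (0, 1/2)
2. W lies on line DE with DW:WE = 2:(-3) ⇒ W = (-2, 0)
through Y parallel to AK: direction (0, 1/2); meets WD at S = (2, 0)
S = W + t·(D−W) with t = 2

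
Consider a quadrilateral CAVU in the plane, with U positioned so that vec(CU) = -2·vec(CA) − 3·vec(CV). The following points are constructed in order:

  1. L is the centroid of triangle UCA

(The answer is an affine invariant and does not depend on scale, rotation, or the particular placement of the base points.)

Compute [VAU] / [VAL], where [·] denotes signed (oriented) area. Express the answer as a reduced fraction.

Assign C = (0, 0), A = (1, 0), V = (0, 1), U = (-2, -3) — the answer is frame-independent, so this choice is without loss of generality.
1. L is the centroid of triangle UCA ⇒ L = (-1/3, -1)
2·[VAU] = -6, 2·[VAL] = -7/3
[VAU]:[VAL] = -6:-7/3 = 18/7

[VAU]:[VAL] = 18/7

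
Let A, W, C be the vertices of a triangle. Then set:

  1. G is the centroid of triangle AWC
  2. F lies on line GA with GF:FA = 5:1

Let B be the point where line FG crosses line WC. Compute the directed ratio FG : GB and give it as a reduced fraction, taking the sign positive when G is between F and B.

Work in coordinates with A = (0, 0), W = (1, 0), C = (0, 1).
1. G is the centroid of triangle AWC ⇒ G = (1/3, 1/3)
2. F lies on line GA with GF:FA = 5:1 ⇒ F = (1/18, 1/18)
line FG meets WC at B = (1/2, 1/2)
G = F + t·(B−F) with t = 5/8, so FG:GB = 5/8:3/8

FG:GB = 5/3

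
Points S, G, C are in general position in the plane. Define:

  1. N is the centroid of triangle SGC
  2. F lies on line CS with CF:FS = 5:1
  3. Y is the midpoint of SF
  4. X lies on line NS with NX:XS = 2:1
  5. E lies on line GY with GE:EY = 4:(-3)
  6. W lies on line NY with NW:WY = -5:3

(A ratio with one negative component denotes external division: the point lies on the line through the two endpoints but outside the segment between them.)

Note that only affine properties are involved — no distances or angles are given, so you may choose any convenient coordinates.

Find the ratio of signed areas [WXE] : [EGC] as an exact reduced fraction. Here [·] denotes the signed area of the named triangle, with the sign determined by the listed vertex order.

[WXE]:[EGC] = 25/66

Set S = (0, 0), G = (1, 0), C = (0, 1); any affine frame gives the same invariant.
1. N is the centroid of triangle SGC ⇒ N = (1/3, 1/3)
2. F lies on line CS with CF:FS = 5:1 ⇒ F = (0, 1/6)
3. Y is the midpoint of SF ⇒ Y = (0, 1/12)
4. X lies on line NS with NX:XS = 2:1 ⇒ X = (1/9, 1/9)
5. E lies on line GY with GE:EY = 4:(-3) ⇒ E = (-3, 1/3)
6. W lies on line NY with NW:WY = -5:3 ⇒ W = (-1/2, -7/24)
2·[WXE] = 25/18, 2·[EGC] = 11/3
[WXE]:[EGC] = 25/18:11/3 = 25/66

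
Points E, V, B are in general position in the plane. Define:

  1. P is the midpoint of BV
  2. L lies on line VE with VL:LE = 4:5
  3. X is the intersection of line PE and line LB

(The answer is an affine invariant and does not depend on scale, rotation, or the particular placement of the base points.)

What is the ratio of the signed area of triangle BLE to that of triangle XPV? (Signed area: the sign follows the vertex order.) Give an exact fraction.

[BLE]:[XPV] = 35/9

Choose coordinates E = (0, 0), V = (1, 0), B = (0, 1).
1. P is the midpoint of BV ⇒ P = (1/2, 1/2)
2. L lies on line VE with VL:LE = 4:5 ⇒ L = (5/9, 0)
3. X is the intersection of line PE and line LB ⇒ X = (5/14, 5/14)
2·[BLE] = -5/9, 2·[XPV] = -1/7
[BLE]:[XPV] = -5/9:-1/7 = 35/9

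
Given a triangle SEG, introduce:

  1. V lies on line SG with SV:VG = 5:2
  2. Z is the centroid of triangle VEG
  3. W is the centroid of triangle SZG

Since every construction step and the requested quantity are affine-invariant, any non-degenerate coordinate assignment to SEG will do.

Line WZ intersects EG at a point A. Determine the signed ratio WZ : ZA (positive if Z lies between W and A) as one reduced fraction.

Work in coordinates with S = (0, 0), E = (1, 0), G = (0, 1).
1. V lies on line SG with SV:VG = 5:2 ⇒ V = (0, 5/7)
2. Z is the centroid of triangle VEG ⇒ Z = (1/3, 4/7)
3. W is the centroid of triangle SZG ⇒ W = (1/9, 11/21)
line WZ meets EG at A = (7/17, 10/17)
Z = W + t·(A−W) with t = 17/23, so WZ:ZA = 17/23:6/23

WZ:ZA = 17/6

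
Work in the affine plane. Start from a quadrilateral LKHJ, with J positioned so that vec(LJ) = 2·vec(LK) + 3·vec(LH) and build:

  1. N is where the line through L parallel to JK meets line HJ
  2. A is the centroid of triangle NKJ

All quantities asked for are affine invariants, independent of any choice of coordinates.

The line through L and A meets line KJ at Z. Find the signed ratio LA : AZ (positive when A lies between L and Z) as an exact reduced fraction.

Set L = (0, 0), K = (1, 0), H = (0, 1), J = (2, 3); any affine frame gives the same invariant.
1. N is where the line through L parallel to JK meets line HJ ⇒ N = (1/2, 3/2)
2. A is the centroid of triangle NKJ ⇒ A = (7/6, 3/2)
line LA meets KJ at Z = (7/4, 9/4)
A = L + t·(Z−L) with t = 2/3, so LA:AZ = 2/3:1/3

LA:AZ = 2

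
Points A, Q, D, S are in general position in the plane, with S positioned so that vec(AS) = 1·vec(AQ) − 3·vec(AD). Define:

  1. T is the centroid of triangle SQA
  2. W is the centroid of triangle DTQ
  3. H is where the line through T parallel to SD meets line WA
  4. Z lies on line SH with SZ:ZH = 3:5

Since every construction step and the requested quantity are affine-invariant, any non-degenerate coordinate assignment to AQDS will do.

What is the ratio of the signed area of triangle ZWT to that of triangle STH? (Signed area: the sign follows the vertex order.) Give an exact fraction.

[ZWT]:[STH] = 5/48

Assign A = (0, 0), Q = (1, 0), D = (0, 1), S = (1, -3) — the answer is frame-independent, so this choice is without loss of generality.
1. T is the centroid of triangle SQA ⇒ T = (2/3, -1)
2. W is the centroid of triangle DTQ ⇒ W = (5/9, 0)
3. H is where the line through T parallel to SD meets line WA ⇒ H = (5/12, 0)
4. Z lies on line SH with SZ:ZH = 3:5 ⇒ Z = (25/32, -15/8)
2·[ZWT] = 5/288, 2·[STH] = 1/6
[ZWT]:[STH] = 5/288:1/6 = 5/48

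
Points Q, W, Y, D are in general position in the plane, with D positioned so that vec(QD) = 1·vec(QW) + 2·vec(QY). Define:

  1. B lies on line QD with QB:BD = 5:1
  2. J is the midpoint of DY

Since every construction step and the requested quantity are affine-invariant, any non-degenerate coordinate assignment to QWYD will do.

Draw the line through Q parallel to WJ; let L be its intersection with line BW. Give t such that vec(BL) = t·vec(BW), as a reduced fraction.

Set Q = (0, 0), W = (1, 0), Y = (0, 1), D = (1, 2); any affine frame gives the same invariant.
1. B lies on line QD with QB:BD = 5:1 ⇒ B = (5/6, 5/3)
2. J is the midpoint of DY ⇒ J = (1/2, 3/2)
through Q parallel to WJ: direction (-1/2, 3/2); meets BW at L = (10/7, -30/7)
L = B + t·(W−B) with t = 25/7

t = 25/7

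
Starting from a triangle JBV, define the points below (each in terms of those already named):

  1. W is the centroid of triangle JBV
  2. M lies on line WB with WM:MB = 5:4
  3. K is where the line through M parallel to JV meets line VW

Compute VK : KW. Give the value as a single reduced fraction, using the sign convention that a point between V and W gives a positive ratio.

VK:KW = -19/10

Set J = (0, 0), B = (1, 0), V = (0, 1); any affine frame gives the same invariant.
1. W is the centroid of triangle JBV ⇒ W = (1/3, 1/3)
2. M lies on line WB with WM:MB = 5:4 ⇒ M = (19/27, 4/27)
3. K is where the line through M parallel to JV meets line VW ⇒ K = (19/27, -11/27)
K = V + t·(W−V) with t = 19/9, so VK:KW = t:(1−t) = 19/9:-10/9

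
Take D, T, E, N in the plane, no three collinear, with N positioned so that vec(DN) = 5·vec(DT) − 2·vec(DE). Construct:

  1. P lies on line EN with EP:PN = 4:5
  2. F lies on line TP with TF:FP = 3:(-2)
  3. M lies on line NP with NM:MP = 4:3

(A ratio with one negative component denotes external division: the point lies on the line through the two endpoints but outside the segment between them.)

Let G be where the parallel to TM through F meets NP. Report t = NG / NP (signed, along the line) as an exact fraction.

t = 13/7

Work in coordinates with D = (0, 0), T = (1, 0), E = (0, 1), N = (5, -2).
1. P lies on line EN with EP:PN = 4:5 ⇒ P = (20/9, -1/3)
2. F lies on line TP with TF:FP = 3:(-2) ⇒ F = (14/3, -1)
3. M lies on line NP with NM:MP = 4:3 ⇒ M = (215/63, -22/21)
through F parallel to TM: direction (152/63, -22/21); meets NP at G = (-10/63, 23/21)
G = N + t·(P−N) with t = 13/7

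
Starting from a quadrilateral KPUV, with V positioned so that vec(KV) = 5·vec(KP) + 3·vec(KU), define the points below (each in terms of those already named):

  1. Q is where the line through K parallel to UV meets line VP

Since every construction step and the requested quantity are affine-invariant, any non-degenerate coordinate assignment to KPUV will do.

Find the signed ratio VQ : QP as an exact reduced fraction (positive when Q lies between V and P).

VQ:QP = 5/2

Set K = (0, 0), P = (1, 0), U = (0, 1), V = (5, 3); any affine frame gives the same invariant.
1. Q is where the line through K parallel to UV meets line VP ⇒ Q = (15/7, 6/7)
Q = V + t·(P−V) with t = 5/7, so VQ:QP = t:(1−t) = 5/7:2/7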